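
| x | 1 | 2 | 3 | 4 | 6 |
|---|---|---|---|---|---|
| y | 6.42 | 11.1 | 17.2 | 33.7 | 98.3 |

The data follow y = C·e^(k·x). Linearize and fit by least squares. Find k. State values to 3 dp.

Linearized form: ln y = k·x + ln C. From the 5 transformed points,
Sums: Σx = 16.0000, Σ(x)² = 66.0000, Σln y = 15.2168, Σx·ln y = 56.8062.
Normal system: [[66.0000, 16.0000]; [16.0000, 5]]·[k, ln C]ᵀ = [56.8062, 15.2168]ᵀ.
Slope k = (n·Σx·ln y − Σx·Σln y)/(n·Σ(x)² − (Σx)²) = (5·56.8062 − 16.0000·15.2168)/74.0000 = 0.54814; ln C = (Σln y − k·Σx)/n = 1.28932.

k = 0.548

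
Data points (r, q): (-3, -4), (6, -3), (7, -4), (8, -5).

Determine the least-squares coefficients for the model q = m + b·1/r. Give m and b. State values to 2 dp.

Setting ∂/∂m … = 0 gives: 4·m + (17/168)·b = -16;  (17/168)·m + (4937/28224)·b = -61/168.
Δ = 4·(4937/28224) − (17/168)² = 19459/28224.
m = ((-16)·(4937/28224) − (17/168)·(-61/168))/(19459/28224) = -77955/19459; b = (4·(-61/168) − (17/168)·(-16))/(19459/28224) = 4704/19459.

m = -4.01, b = 0.24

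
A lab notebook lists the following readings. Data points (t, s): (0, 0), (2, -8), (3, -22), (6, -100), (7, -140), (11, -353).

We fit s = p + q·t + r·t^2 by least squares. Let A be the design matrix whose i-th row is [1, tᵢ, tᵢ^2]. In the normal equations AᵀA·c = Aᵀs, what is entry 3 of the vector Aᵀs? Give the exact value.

-53403

Entry 3 ↔ basis t^2, so (Aᵀs)_{3} = Σᵢ (t^2)·sᵢ = (0)·(0) + (4)·(-8) + (9)·(-22) + (36)·(-100) + (49)·(-140) + (121)·(-353) = -53403.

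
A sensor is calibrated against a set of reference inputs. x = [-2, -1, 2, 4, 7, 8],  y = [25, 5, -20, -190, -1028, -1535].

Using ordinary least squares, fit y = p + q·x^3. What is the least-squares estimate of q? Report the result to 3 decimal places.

Sums needed: Σ1 = 6, Σx^3 = 918, Σx^3·x^3 = 384018.
Moment sums: Σy = -2743, Σx^3·y = -1151049.
det = 6·384018 − 918² = 1461384.
p = ((-2743)·384018 − 918·(-1151049))/1461384 = 137567/60891; q = (6·(-1151049) − 918·(-2743))/1461384 = -121895/40594.

q = -3.003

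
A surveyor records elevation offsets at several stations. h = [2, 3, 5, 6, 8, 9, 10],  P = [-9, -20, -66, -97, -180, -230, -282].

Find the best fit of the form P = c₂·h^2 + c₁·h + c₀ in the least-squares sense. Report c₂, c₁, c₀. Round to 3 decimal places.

Entries of AᵀA: Σh^2·h^2 = 22675, Σh^2·h = 2617, Σh^2 = 319, Σh·h = 319, Σh = 43, Σ1 = 7.
Moment sums: Σh^2·P = -63708, Σh·P = -7320, ΣP = -884.
AᵀA·[c₂, c₁, c₀]ᵀ = AᵀP becomes [[22675, 2617, 319]; [2617, 319, 43]; [319, 43, 7]]·[c₂, c₁, c₀]ᵀ = [-63708, -7320, -884]ᵀ.
Solving the 3×3 system (Gaussian elimination) gives c₂ = -24826/8283, c₁ = 4064/2761, c₀ = 10438/8283.

c₂ = -2.997, c₁ = 1.472, c₀ = 1.260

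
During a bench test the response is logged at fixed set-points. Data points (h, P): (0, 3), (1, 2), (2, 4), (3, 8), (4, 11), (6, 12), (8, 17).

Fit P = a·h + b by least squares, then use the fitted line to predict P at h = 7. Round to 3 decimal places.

The normal system XᵀX·[a, b]ᵀ = XᵀP is [[130, 24]; [24, 7]]·[a, b]ᵀ = [286, 57]ᵀ.
Δ = 130·7 − 24² = 334.
a = (286·7 − 24·57)/334 = 317/167; b = (130·57 − 24·286)/334 = 273/167.
At h = 7: P̂ = (317/167)·(7) + (273/167)·(1) = 2492/167.

P̂ = 14.922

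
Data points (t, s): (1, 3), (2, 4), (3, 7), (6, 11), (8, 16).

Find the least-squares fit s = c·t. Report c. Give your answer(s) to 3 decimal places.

With design matrix A, AᵀA = [[114]] and Aᵀs = [226]ᵀ.
Hence c = 226 / 114 ≈ 1.98246.

c = 1.982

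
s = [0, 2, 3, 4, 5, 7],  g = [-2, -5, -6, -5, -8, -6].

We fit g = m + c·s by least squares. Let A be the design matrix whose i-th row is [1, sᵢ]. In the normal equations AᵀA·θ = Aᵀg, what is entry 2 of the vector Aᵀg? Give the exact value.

Entry 2 ↔ basis s, so (Aᵀg)_{2} = Σᵢ (s)·gᵢ = (0)·(-2) + (2)·(-5) + (3)·(-6) + (4)·(-5) + (5)·(-8) + (7)·(-6) = -130.

-130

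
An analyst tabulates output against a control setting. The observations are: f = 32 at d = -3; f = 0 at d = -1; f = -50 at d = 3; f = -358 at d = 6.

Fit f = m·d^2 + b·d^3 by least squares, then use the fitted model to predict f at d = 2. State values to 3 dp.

Normal-equation sums: Σd^2·d^2 = 1459, Σd^2·d^3 = 7775, Σd^3·d^3 = 48115.
Moment sums: Σd^2·f = -13050, Σd^3·f = -79542.
Normal equations: [[1459, 7775]; [7775, 48115]]·[m, b]ᵀ = [-13050, -79542]ᵀ.
Δ = 1459·48115 − 7775² = 9749160.
m = ((-13050)·48115 − 7775·(-79542))/9749160 = -52565/54162; b = (1459·(-79542) − 7775·(-13050))/9749160 = -405223/270810.
At d = 2: f̂ = (-52565/54162)·(4) + (-405223/270810)·(8) = -715514/45135.

f̂ = -15.853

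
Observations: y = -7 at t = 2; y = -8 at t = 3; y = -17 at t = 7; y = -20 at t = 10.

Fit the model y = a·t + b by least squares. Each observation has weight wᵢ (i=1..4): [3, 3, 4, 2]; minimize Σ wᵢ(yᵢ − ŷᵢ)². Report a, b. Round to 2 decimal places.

a = -1.79, b = -3.35

With design matrix A, AᵀWA = [[435, 63]; [63, 12]] and AᵀWy = [-990, -153]ᵀ.
det = 435·12 − 63² = 1251.
a = ((-990)·12 − 63·(-153))/1251 = -249/139; b = (435·(-153) − 63·(-990))/1251 = -465/139.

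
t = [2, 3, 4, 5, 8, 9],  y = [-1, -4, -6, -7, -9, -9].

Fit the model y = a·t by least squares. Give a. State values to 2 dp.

Compute the Gram sums: Σt·t = 199.
Moment sums: Σt·y = -226.
Normal equations: [[199]]·[a]ᵀ = [-226]ᵀ.
Hence a = -226 / 199 ≈ -1.13568.

a = -1.14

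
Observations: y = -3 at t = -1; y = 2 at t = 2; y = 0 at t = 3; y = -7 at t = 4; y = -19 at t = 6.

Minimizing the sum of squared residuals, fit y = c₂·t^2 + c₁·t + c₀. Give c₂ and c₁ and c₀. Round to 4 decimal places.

Setting ∂/∂c₂ … = 0 gives: 1650·c₂ + 314·c₁ + 66·c₀ = -791;  314·c₂ + 66·c₁ + 14·c₀ = -135;  66·c₂ + 14·c₁ + 5·c₀ = -27.
(Σt^2·t^2 = 1650, Σt^2·t = 314, Σt^2 = 66, Σt·t = 66, Σt = 14, Σ1 = 5, Σt^2·y = -791, Σt·y = -135, Σy = -27.)
Row-reducing yields c₂ = -2483/2612, c₁ = 6181/2612, c₀ = 341/653.

c₂ = -0.9506, c₁ = 2.3664, c₀ = 0.5222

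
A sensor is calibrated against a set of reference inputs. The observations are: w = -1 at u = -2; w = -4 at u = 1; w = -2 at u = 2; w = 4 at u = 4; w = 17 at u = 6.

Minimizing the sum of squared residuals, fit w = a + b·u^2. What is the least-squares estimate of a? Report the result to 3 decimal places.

Normal-equation sums: Σ1 = 5, Σu^2 = 61, Σu^2·u^2 = 1585.
Moment sums: Σw = 14, Σu^2·w = 660.
Eliminating b: 1585·(row 1) − 61·(row 2) gives 4204·a = 1585·14 − 61·660 = -18070, so a = -9035/2102.
Then b = (660 − 61·(-9035/2102))/1585 = 1223/2102.

a = -4.298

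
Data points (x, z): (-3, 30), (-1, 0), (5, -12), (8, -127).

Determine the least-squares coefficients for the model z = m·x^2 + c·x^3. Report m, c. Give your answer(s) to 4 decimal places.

With design matrix A, AᵀA = [[4803, 35649]; [35649, 278499]] and Aᵀz = [-8158, -67334]ᵀ.
Eliminating c: 278499·(row 1) − 35649·(row 2) gives 66779496·m = 278499·(-8158) − 35649·(-67334) = 128394924, so m = 1528511/794994.
Then c = ((-67334) − 35649·(1528511/794994))/278499 = -387865/794994.

m = 1.9227, c = -0.4879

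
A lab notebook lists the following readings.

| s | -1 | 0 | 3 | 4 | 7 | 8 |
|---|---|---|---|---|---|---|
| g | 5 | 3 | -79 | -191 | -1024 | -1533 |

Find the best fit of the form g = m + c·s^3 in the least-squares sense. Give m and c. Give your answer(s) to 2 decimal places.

m = 2.10, c = -3.00

MᵀM·[m, c]ᵀ = Mᵀg reads: 6·m + 945·c = -2819;  945·m + 384619·c = -1150490.
(Σ1 = 6, Σs^3 = 945, Σs^3·s^3 = 384619, Σg = -2819, Σs^3·g = -1150490.)
Determinant 6·384619 − 945² = 1414689.
m = ((-2819)·384619 − 945·(-1150490))/1414689 = 2972089/1414689; c = (6·(-1150490) − 945·(-2819))/1414689 = -1412995/471563.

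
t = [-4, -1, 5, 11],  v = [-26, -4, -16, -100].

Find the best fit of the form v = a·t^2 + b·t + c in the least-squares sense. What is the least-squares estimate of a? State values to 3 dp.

a = -1.011

Sums needed: Σt^2·t^2 = 15523, Σt^2·t = 1391, Σt^2 = 163, Σt·t = 163, Σt = 11, Σ1 = 4.
And Σt^2·v = -12920, Σt·v = -1072, Σv = -146.
So AᵀA·[a, b, c]ᵀ = Aᵀv: [[15523, 1391, 163]; [1391, 163, 11]; [163, 11, 4]]·[a, b, c]ᵀ = [-12920, -1072, -146]ᵀ.
Inverting the 3×3 Gram matrix, [a, b, c]ᵀ = [-1810/1791, 3808/1791, -2086/1791]ᵀ.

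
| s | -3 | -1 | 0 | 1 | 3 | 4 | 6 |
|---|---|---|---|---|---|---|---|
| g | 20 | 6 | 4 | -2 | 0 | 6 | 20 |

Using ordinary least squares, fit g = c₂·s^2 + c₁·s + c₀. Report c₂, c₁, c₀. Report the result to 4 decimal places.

XᵀX·[c₂, c₁, c₀]ᵀ = Xᵀg reads: 1716·c₂ + 280·c₁ + 72·c₀ = 1000;  280·c₂ + 72·c₁ + 10·c₀ = 76;  72·c₂ + 10·c₁ + 7·c₀ = 54.
Solving the 3×3 system (Gaussian elimination) gives c₂ = 11314/10901, c₁ = -34942/10901, c₀ = 17638/10901.

c₂ = 1.0379, c₁ = -3.2054, c₀ = 1.6180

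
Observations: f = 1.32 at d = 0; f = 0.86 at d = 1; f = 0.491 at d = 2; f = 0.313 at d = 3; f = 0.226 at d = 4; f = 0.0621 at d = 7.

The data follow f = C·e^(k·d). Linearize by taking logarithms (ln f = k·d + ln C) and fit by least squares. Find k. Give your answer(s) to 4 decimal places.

k = -0.4354

Linearized form: ln f = k·d + ln C. From the 6 transformed points,
XᵀX = [[79.0000, 17.0000]; [17.0000, 6]], rhs = [-30.4600, -6.0123]ᵀ  (here Σd = 17.0000, Σ(d)² = 79.0000, Σln f = -6.0123, Σd·ln f = -30.4600).
Solving (det = 185.0000): k = -0.43541, ln C = 0.23162.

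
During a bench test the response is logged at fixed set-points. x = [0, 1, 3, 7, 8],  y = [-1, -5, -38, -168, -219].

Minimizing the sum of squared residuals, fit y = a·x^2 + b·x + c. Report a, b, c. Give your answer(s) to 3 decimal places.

a = -3.027, b = -2.973, c = -0.429

From the data, Σx^2·x^2 = 6579, Σx^2·x = 883, Σx^2 = 123, Σx·x = 123, Σx = 19, Σ1 = 5.
Right-hand side: Σx^2·y = -22595, Σx·y = -3047, Σy = -431.
So MᵀM·[a, b, c]ᵀ = Mᵀy: [[6579, 883, 123]; [883, 123, 19]; [123, 19, 5]]·[a, b, c]ᵀ = [-22595, -3047, -431]ᵀ.
Inverting the 3×3 Gram matrix, [a, b, c]ᵀ = [-14719/4862, -14455/4862, -1044/2431]ᵀ.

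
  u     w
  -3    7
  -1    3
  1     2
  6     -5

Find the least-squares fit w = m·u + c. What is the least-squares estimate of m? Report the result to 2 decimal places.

The normal system XᵀX·[m, c]ᵀ = Xᵀw is [[47, 3]; [3, 4]]·[m, c]ᵀ = [-52, 7]ᵀ.
Δ = 47·4 − 3² = 179.
m = ((-52)·4 − 3·7)/179 = -229/179; c = (47·7 − 3·(-52))/179 = 485/179.

m = -1.28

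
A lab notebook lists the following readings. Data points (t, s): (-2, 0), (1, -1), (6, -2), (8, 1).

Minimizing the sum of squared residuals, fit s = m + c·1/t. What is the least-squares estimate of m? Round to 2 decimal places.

m = -0.36

Setting ∂/∂m … = 0 gives: 4·m + (19/24)·c = -2;  (19/24)·m + (745/576)·c = -29/24.
Eliminating c: (745/576)·(row 1) − (19/24)·(row 2) gives (291/64)·m = (745/576)·(-2) − (19/24)·(-29/24) = -313/192, so m = -313/873.
Then c = ((-29/24) − (19/24)·(-313/873))/(745/576) = -208/291.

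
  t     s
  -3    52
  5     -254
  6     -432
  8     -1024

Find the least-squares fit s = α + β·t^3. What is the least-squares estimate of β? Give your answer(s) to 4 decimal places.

β = -1.9949

Sums needed: Σ1 = 4, Σt^3 = 826, Σt^3·t^3 = 325154.
Moment sums: Σs = -1658, Σt^3·s = -650754.
XᵀX·[α, β]ᵀ = Xᵀs becomes [[4, 826]; [826, 325154]]·[α, β]ᵀ = [-1658, -650754]ᵀ.
Determinant 4·325154 − 826² = 618340.
α = ((-1658)·325154 − 826·(-650754))/618340 = -395632/154585; β = (4·(-650754) − 826·(-1658))/618340 = -308377/154585.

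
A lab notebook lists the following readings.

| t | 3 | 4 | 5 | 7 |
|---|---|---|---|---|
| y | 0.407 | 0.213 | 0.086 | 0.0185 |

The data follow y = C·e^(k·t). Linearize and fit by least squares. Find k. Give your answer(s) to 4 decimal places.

Let Y = ln y. Fitting Y = k·t + ln C by least squares:
AᵀA = [[99.0000, 19.0000]; [19.0000, 4]], rhs = [-49.0796, -8.8888]ᵀ  (here Σt = 19.0000, Σ(t)² = 99.0000, Σln y = -8.8888, Σt·ln y = -49.0796).
Δ = 99.0000·4 − (19.0000)² = 35.0000; k = (-49.0796·4 − 19.0000·-8.8888)/35.0000 = -0.78375, ln C = (99.0000·-8.8888 − 19.0000·-49.0796)/35.0000 = 1.50062.

k = -0.7838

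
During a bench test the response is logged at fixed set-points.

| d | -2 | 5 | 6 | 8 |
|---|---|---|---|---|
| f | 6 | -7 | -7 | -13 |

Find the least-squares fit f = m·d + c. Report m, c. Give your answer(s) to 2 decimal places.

Compute the Gram sums: Σd·d = 129, Σd = 17, Σ1 = 4.
For Aᵀf: Σd·f = -193, Σf = -21.
det = 129·4 − 17² = 227.
m = ((-193)·4 − 17·(-21))/227 = -415/227; c = (129·(-21) − 17·(-193))/227 = 572/227.

m = -1.83, c = 2.52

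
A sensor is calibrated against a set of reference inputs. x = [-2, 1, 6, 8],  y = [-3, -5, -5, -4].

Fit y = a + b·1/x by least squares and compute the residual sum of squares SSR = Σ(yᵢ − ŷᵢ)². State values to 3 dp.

Sums needed: Σ1 = 4, Σ1/x = 19/24, Σ1/x·1/x = 745/576.
Moment sums: Σy = -17, Σ1/x·y = -29/6.
So AᵀA·[a, b]ᵀ = Aᵀy: [[4, 19/24]; [19/24, 745/576]]·[a, b]ᵀ = [-17, -29/6]ᵀ.
Δ = 4·(745/576) − (19/24)² = 291/64.
a = ((-17)·(745/576) − (19/24)·(-29/6))/(291/64) = -3487/873; b = (4·(-29/6) − (19/24)·(-17))/(291/64) = -376/291.
Residuals: 304/873, 250/873, -230/291, 136/873; SSR = 248/291.

SSR = 0.852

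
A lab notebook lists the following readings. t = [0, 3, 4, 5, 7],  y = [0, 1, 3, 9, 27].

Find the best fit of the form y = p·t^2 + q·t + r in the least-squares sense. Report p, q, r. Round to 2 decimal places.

Setting ∂/∂p … = 0 gives: 3363·p + 559·q + 99·r = 1605;  559·p + 99·q + 19·r = 249;  99·p + 19·q + 5·r = 40.
(Σt^2·t^2 = 3363, Σt^2·t = 559, Σt^2 = 99, Σt·t = 99, Σt = 19, Σ1 = 5, Σt^2·y = 1605, Σt·y = 249, Σy = 40.)
Row-reducing yields p = 5071/5224, q = -15681/5224, r = 487/2612.

p = 0.97, q = -3.00, r = 0.19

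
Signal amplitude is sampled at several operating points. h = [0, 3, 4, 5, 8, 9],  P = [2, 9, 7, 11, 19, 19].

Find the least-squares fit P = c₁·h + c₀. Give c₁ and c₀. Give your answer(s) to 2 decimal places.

From the data, Σh·h = 195, Σh = 29, Σ1 = 6.
For MᵀP: Σh·P = 433, ΣP = 67.
Eliminating c₀: 6·(row 1) − 29·(row 2) gives 329·c₁ = 6·433 − 29·67 = 655, so c₁ = 655/329.
Then c₀ = (67 − 29·(655/329))/6 = 508/329.

c₁ = 1.99, c₀ = 1.54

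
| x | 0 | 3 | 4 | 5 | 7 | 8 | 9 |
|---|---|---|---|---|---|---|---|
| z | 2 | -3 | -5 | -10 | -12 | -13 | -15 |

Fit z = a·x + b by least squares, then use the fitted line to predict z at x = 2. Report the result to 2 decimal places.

ẑ = -1.91

From the data, Σx·x = 244, Σx = 36, Σ1 = 7.
For Aᵀz: Σx·z = -402, Σz = -56.
Determinant 244·7 − 36² = 412.
a = ((-402)·7 − 36·(-56))/412 = -399/206; b = (244·(-56) − 36·(-402))/412 = 202/103.
At x = 2: ẑ = (-399/206)·(2) + (202/103)·(1) = -197/103.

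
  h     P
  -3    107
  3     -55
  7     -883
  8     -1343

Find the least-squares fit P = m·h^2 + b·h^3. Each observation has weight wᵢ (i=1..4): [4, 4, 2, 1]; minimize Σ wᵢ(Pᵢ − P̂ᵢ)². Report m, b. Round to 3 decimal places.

With design matrix X, XᵀWX = [[9546, 66382]; [66382, 503274]] and XᵀWP = [-170614, -1310850]ᵀ.
Eliminating b: 503274·(row 1) − 66382·(row 2) gives 397683680·m = 503274·(-170614) − 66382·(-1310850) = 1151254464, so m = 35976702/12427615.
Then b = ((-1310850) − 66382·(35976702/12427615))/503274 = -37114861/12427615.

m = 2.895, b = -2.986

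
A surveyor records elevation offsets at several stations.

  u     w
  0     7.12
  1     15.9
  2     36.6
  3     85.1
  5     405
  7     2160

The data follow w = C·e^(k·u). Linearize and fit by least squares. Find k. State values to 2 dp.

Let Y = ln w. Fitting Y = k·u + ln C by least squares:
AᵀA = [[88.0000, 18.0000]; [18.0000, 6]], rhs = [107.0624, 26.4549]ᵀ  (here Σu = 18.0000, Σ(u)² = 88.0000, Σln w = 26.4549, Σu·ln w = 107.0624).
Slope k = (n·Σu·ln w − Σu·Σln w)/(n·Σ(u)² − (Σu)²) = (6·107.0624 − 18.0000·26.4549)/204.0000 = 0.81464; ln C = (Σln w − k·Σu)/n = 1.96522.

k = 0.81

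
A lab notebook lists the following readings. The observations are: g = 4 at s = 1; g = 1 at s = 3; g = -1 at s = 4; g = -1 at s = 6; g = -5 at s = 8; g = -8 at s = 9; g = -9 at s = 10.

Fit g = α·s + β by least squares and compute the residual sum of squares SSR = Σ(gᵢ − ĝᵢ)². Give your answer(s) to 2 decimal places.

SSR = 6.07

Entries of XᵀX: Σs·s = 307, Σs = 41, Σ1 = 7.
For Xᵀg: Σs·g = -205, Σg = -19.
Eliminating β: 7·(row 1) − 41·(row 2) gives 468·α = 7·(-205) − 41·(-19) = -656, so α = -164/117.
Then β = ((-19) − 41·(-164/117))/7 = 643/117.
Residuals: -11/117, -34/117, -8/9, 224/117, 28/39, -103/117, -56/117; SSR = 710/117.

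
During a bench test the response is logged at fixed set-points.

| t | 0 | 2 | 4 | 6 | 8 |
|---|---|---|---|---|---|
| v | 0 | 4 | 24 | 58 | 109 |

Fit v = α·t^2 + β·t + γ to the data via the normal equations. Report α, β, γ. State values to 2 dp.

The normal system AᵀA·[α, β, γ]ᵀ = Aᵀv is [[5664, 800, 120]; [800, 120, 20]; [120, 20, 5]]·[α, β, γ]ᵀ = [9464, 1324, 195]ᵀ.
Inverting the 3×3 Gram matrix, [α, β, γ]ᵀ = [27/14, -64/35, 1/35]ᵀ.

α = 1.93, β = -1.83, γ = 0.03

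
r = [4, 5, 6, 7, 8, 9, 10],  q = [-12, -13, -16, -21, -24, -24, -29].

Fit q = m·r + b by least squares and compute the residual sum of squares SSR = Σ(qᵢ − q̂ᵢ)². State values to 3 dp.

With design matrix A, AᵀA = [[371, 49]; [49, 7]] and Aᵀq = [-1054, -139]ᵀ.
det = 371·7 − 49² = 196.
m = ((-1054)·7 − 49·(-139))/196 = -81/28; b = (371·(-139) − 49·(-1054))/196 = 11/28.
Residuals: -23/28, 15/14, 27/28, -8/7, -5/4, 23/14, -13/28; SSR = 239/28.

SSR = 8.536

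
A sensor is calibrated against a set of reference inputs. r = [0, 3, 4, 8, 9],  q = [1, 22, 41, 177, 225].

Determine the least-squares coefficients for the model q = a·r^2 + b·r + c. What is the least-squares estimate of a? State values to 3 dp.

a = 2.979

The normal equations are: 10994·a + 1332·b + 170·c = 30407;  1332·a + 170·b + 24·c = 3671;  170·a + 24·b + 5·c = 466.
(Σr^2·r^2 = 10994, Σr^2·r = 1332, Σr^2 = 170, Σr·r = 170, Σr = 24, Σ1 = 5, Σr^2·q = 30407, Σr·q = 3671, Σq = 466.)
Inverting the 3×3 Gram matrix, [a, b, c]ᵀ = [145013/48678, -30491/16226, 22709/24339]ᵀ.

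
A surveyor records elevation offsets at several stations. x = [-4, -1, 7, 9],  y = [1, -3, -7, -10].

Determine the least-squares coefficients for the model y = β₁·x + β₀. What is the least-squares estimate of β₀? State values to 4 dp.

β₀ = -2.6831

Entries of MᵀM: Σx·x = 147, Σx = 11, Σ1 = 4.
For Mᵀy: Σx·y = -140, Σy = -19.
Eliminating β₀: 4·(row 1) − 11·(row 2) gives 467·β₁ = 4·(-140) − 11·(-19) = -351, so β₁ = -351/467.
Then β₀ = ((-19) − 11·(-351/467))/4 = -1253/467.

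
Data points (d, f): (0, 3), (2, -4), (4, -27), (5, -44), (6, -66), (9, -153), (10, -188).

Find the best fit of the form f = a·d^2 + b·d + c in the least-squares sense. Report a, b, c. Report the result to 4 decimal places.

a = -1.9325, b = 0.1293, c = 3.2372

With design matrix X, XᵀX = [[18754, 2142, 262]; [2142, 262, 36]; [262, 36, 7]] and Xᵀf = [-35117, -3989, -479]ᵀ.
Solving the 3×3 system (Gaussian elimination) gives a = -9075/4696, b = 607/4696, c = 7601/2348.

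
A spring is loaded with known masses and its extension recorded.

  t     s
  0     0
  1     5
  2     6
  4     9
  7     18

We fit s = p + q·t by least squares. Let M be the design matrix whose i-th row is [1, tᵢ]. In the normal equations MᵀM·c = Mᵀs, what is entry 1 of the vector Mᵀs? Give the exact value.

38

Entry 1 ↔ basis 1, so (Mᵀs)_{1} = Σᵢ sᵢ = (1)·(0) + (1)·(5) + (1)·(6) + (1)·(9) + (1)·(18) = 38.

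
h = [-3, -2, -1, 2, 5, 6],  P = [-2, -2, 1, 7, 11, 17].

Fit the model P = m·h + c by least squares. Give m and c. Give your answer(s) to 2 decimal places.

m = 2.01, c = 2.98

Sums needed: Σh·h = 79, Σh = 7, Σ1 = 6.
And Σh·P = 180, ΣP = 32.
So XᵀX·[m, c]ᵀ = XᵀP: [[79, 7]; [7, 6]]·[m, c]ᵀ = [180, 32]ᵀ.
Eliminating c: 6·(row 1) − 7·(row 2) gives 425·m = 6·180 − 7·32 = 856, so m = 856/425.
Then c = (32 − 7·(856/425))/6 = 1268/425.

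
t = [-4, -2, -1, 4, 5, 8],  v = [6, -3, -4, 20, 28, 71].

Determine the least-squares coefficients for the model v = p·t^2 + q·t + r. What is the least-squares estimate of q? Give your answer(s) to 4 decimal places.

The normal equations are: 5250·p + 628·q + 126·r = 5644;  628·p + 126·q + 10·r = 774;  126·p + 10·q + 6·r = 118.
Inverting the 3×3 Gram matrix, [p, q, r]ᵀ = [26206/27495, 14999/9165, -84586/27495]ᵀ.

q = 1.6366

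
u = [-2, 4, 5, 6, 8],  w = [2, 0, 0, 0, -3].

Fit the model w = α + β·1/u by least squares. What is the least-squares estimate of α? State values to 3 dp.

α = -0.033

Entries of AᵀA: Σ1 = 5, Σ1/u = 29/120, Σ1/u·1/u = 5701/14400.
For Aᵀw: Σw = -1, Σ1/u·w = -11/8.
AᵀA·[α, β]ᵀ = Aᵀw becomes [[5, 29/120]; [29/120, 5701/14400]]·[α, β]ᵀ = [-1, -11/8]ᵀ.
det = 5·(5701/14400) − (29/120)² = 1729/900.
α = ((-1)·(5701/14400) − (29/120)·(-11/8))/(1729/900) = -229/6916; β = (5·(-11/8) − (29/120)·(-1))/(1729/900) = -5970/1729.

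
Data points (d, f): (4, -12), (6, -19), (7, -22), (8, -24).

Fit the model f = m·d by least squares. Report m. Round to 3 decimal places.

m = -3.079

From the data, Σd·d = 165.
Moment sums: Σd·f = -508.
MᵀM·[m]ᵀ = Mᵀf becomes [[165]]·[m]ᵀ = [-508]ᵀ.
m = (-508)/165 = -3.07879.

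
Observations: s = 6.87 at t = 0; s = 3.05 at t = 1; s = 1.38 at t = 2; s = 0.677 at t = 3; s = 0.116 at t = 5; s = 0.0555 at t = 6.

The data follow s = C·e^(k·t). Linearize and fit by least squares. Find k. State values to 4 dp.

With ln sᵢ as the transformed response and tᵢ as the regressor:
Σt = 17.0000, Σ(t)² = 75.0000, Σln s = -2.0712, Σt·ln s = -27.5300.
Equations: 75.0000·k + 17.0000·ln C = -27.5300;  17.0000·k + 6·ln C = -2.0712.
Solving (det = 161.0000): k = -0.80726, ln C = 1.94203.

k = -0.8073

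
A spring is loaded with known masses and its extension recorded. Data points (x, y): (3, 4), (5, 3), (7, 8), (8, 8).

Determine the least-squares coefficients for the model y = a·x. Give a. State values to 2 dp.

From the data, Σx·x = 147.
And Σx·y = 147.
Hence a = 147 / 147 ≈ 1.

a = 1.00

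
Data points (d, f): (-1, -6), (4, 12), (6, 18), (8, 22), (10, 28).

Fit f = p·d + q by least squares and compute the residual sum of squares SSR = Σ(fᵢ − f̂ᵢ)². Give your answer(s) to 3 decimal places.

Compute the Gram sums: Σd·d = 217, Σd = 27, Σ1 = 5.
For Mᵀf: Σd·f = 618, Σf = 74.
Eliminating q: 5·(row 1) − 27·(row 2) gives 356·p = 5·618 − 27·74 = 1092, so p = 273/89.
Then q = (74 − 27·(273/89))/5 = -157/89.
Residuals: -104/89, 133/89, 121/89, -69/89, -81/89; SSR = 612/89.

SSR = 6.876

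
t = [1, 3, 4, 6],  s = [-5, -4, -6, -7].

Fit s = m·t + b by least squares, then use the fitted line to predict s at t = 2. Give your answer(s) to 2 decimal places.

Sums needed: Σt·t = 62, Σt = 14, Σ1 = 4.
And Σt·s = -83, Σs = -22.
So XᵀX·[m, b]ᵀ = Xᵀs: [[62, 14]; [14, 4]]·[m, b]ᵀ = [-83, -22]ᵀ.
det = 62·4 − 14² = 52.
m = ((-83)·4 − 14·(-22))/52 = -6/13; b = (62·(-22) − 14·(-83))/52 = -101/26.
At t = 2: ŝ = (-6/13)·(2) + (-101/26)·(1) = -125/26.

ŝ = -4.81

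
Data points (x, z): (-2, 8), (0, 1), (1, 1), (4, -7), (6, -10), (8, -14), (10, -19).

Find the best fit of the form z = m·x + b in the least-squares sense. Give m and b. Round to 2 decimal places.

m = -2.15, b = 2.56

Forming MᵀM = [[221, 27]; [27, 7]] and Mᵀz = [-405, -40]ᵀ gives MᵀM·[m, b]ᵀ = Mᵀz.
det = 221·7 − 27² = 818.
m = ((-405)·7 − 27·(-40))/818 = -1755/818; b = (221·(-40) − 27·(-405))/818 = 2095/818.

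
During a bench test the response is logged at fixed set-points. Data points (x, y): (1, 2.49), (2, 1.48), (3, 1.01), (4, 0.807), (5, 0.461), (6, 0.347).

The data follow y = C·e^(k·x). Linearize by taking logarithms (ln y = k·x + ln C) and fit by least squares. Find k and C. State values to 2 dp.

k = -0.39, C = 3.44

With ln yᵢ as the transformed response and xᵢ as the regressor:
Sums: Σx = 21.0000, Σ(x)² = 91.0000, Σln y = -0.7329, Σx·ln y = -9.3539.
Normal system: [[91.0000, 21.0000]; [21.0000, 6]]·[k, ln C]ᵀ = [-9.3539, -0.7329]ᵀ.
Δ = 91.0000·6 − (21.0000)² = 105.0000; k = (-9.3539·6 − 21.0000·-0.7329)/105.0000 = -0.38792, ln C = (91.0000·-0.7329 − 21.0000·-9.3539)/105.0000 = 1.23556, so C = exp(1.23556) = 3.44030.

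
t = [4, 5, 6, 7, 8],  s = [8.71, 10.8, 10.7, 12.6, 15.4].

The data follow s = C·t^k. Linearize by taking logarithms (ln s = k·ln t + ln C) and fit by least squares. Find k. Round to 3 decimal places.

Taking logs, ln s = k·ln t + ln C, so regress ln s on ln t.
XᵀX = [[15.8331, 8.8128]; [8.8128, 5]], rhs = [21.6935, 12.1823]ᵀ  (here Σln t = 8.8128, Σ(ln t)² = 15.8331, Σln s = 12.1823, Σln t·ln s = 21.6935).
Solving (det = 1.4995): k = 0.73807, ln C = 1.13557.

k = 0.738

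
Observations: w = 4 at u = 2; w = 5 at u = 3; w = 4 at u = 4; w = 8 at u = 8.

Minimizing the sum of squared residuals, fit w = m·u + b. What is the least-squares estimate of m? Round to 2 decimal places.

From the data, Σu·u = 93, Σu = 17, Σ1 = 4.
For Aᵀw: Σu·w = 103, Σw = 21.
Δ = 93·4 − 17² = 83.
m = (103·4 − 17·21)/83 = 55/83; b = (93·21 − 17·103)/83 = 202/83.

m = 0.66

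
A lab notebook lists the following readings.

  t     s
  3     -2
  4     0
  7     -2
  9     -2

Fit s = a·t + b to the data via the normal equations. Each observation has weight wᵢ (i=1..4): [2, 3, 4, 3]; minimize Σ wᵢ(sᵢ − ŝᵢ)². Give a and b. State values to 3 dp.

Sums needed: Σwᵢ·t·t = 505, Σwᵢ·t = 73, Σwᵢ·1 = 12.
Right-hand side: Σwᵢ·t·s = -122, Σwᵢ·s = -18.
So AᵀWA·[a, b]ᵀ = AᵀWs: [[505, 73]; [73, 12]]·[a, b]ᵀ = [-122, -18]ᵀ.
Eliminating b: 12·(row 1) − 73·(row 2) gives 731·a = 12·(-122) − 73·(-18) = -150, so a = -150/731.
Then b = ((-18) − 73·(-150/731))/12 = -184/731.

a = -0.205, b = -0.252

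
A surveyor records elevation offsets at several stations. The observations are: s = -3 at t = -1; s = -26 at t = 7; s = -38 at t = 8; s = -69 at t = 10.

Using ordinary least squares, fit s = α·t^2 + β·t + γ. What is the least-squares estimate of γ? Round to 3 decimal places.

γ = 1.453

Forming AᵀA = [[16498, 1854, 214]; [1854, 214, 24]; [214, 24, 4]] and Aᵀs = [-10609, -1173, -136]ᵀ gives AᵀA·[α, β, γ]ᵀ = Aᵀs.
Inverting the 3×3 Gram matrix, [α, β, γ]ᵀ = [-994/951, 10813/3170, 6908/4755]ᵀ.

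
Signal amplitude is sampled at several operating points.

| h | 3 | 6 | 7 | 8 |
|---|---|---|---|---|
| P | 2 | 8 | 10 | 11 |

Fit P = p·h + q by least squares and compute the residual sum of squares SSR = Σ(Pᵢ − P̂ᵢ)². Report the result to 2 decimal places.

Sums needed: Σh·h = 158, Σh = 24, Σ1 = 4.
And Σh·P = 212, ΣP = 31.
det = 158·4 − 24² = 56.
p = (212·4 − 24·31)/56 = 13/7; q = (158·31 − 24·212)/56 = -95/28.
Residuals: -5/28, 1/4, 11/28, -13/28; SSR = 13/28.

SSR = 0.46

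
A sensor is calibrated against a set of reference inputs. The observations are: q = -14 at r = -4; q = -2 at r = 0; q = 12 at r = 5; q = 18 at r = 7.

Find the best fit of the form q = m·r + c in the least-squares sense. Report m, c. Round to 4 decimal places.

With design matrix M, MᵀM = [[90, 8]; [8, 4]] and Mᵀq = [242, 14]ᵀ.
Determinant 90·4 − 8² = 296.
m = (242·4 − 8·14)/296 = 107/37; c = (90·14 − 8·242)/296 = -169/74.

m = 2.8919, c = -2.2838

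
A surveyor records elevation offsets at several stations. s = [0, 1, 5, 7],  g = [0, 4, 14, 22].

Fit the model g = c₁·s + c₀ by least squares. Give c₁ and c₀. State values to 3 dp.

Setting ∂/∂c₁ … = 0 gives: 75·c₁ + 13·c₀ = 228;  13·c₁ + 4·c₀ = 40.
(Σs·s = 75, Σs = 13, Σ1 = 4, Σs·g = 228, Σg = 40.)
Determinant 75·4 − 13² = 131.
c₁ = (228·4 − 13·40)/131 = 392/131; c₀ = (75·40 − 13·228)/131 = 36/131.

c₁ = 2.992, c₀ = 0.275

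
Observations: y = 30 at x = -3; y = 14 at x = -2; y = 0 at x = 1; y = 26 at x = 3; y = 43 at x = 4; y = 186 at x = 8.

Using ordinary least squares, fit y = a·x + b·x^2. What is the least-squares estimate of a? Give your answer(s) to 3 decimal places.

a = -1.002

With design matrix M, MᵀM = [[103, 569]; [569, 4531]] and Mᵀy = [1620, 13152]ᵀ.
det = 103·4531 − 569² = 142932.
a = (1620·4531 − 569·13152)/142932 = -11939/11911; b = (103·13152 − 569·1620)/142932 = 36073/11911.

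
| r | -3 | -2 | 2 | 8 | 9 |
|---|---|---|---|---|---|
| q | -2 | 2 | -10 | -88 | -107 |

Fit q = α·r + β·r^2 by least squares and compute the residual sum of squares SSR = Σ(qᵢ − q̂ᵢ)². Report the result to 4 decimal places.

XᵀX·[α, β]ᵀ = Xᵀq reads: 162·α + 1214·β = -1685;  1214·α + 10770·β = -14349.
Eliminating β: 10770·(row 1) − 1214·(row 2) gives 270944·α = 10770·(-1685) − 1214·(-14349) = -727764, so α = -181941/67736.
Then β = ((-14349) − 1214·(-181941/67736))/10770 = -69737/67736.
Residuals: -26831/33868, 25269/33868, -17265/33868, -5259/8467, 19207/33868; SSR = 72869/33868.

SSR = 2.1516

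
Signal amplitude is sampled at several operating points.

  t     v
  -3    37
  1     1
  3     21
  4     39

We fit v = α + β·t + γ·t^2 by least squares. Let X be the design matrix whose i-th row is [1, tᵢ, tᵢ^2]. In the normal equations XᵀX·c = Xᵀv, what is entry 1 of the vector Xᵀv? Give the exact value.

98

Entry 1 ↔ basis 1, so (Xᵀv)_{1} = Σᵢ vᵢ = (1)·(37) + (1)·(1) + (1)·(21) + (1)·(39) = 98.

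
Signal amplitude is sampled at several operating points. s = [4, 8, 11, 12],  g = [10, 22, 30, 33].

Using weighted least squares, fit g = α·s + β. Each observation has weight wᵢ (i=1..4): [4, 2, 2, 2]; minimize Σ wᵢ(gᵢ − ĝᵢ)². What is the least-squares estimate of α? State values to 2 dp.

α = 2.87

Entries of MᵀWM: Σwᵢ·s·s = 722, Σwᵢ·s = 78, Σwᵢ·1 = 10.
For MᵀWg: Σwᵢ·s·g = 1964, Σwᵢ·g = 210.
So MᵀWM·[α, β]ᵀ = MᵀWg: [[722, 78]; [78, 10]]·[α, β]ᵀ = [1964, 210]ᵀ.
Eliminating β: 10·(row 1) − 78·(row 2) gives 1136·α = 10·1964 − 78·210 = 3260, so α = 815/284.
Then β = (210 − 78·(815/284))/10 = -393/284.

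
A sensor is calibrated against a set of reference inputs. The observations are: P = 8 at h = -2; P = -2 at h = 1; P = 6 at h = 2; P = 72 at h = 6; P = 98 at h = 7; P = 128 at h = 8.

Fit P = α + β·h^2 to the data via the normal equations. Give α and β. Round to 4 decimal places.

MᵀM·[α, β]ᵀ = MᵀP reads: 6·α + 158·β = 310;  158·α + 7826·β = 15640.
(Σ1 = 6, Σh^2 = 158, Σh^2·h^2 = 7826, ΣP = 310, Σh^2·P = 15640.)
Determinant 6·7826 − 158² = 21992.
α = (310·7826 − 158·15640)/21992 = -11265/5498; β = (6·15640 − 158·310)/21992 = 11215/5498.

α = -2.0489, β = 2.0398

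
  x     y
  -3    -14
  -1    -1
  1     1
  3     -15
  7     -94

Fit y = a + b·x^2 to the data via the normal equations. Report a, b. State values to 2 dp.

a = 2.52, b = -1.97

The normal system AᵀA·[a, b]ᵀ = Aᵀy is [[5, 69]; [69, 2565]]·[a, b]ᵀ = [-123, -4867]ᵀ.
Eliminating b: 2565·(row 1) − 69·(row 2) gives 8064·a = 2565·(-123) − 69·(-4867) = 20328, so a = 121/48.
Then b = ((-4867) − 69·(121/48))/2565 = -283/144.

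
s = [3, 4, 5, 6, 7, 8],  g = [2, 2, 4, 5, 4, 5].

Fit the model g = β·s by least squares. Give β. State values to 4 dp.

AᵀA·[β]ᵀ = Aᵀg reads: 199·β = 132.
Hence β = 132 / 199 ≈ 0.663317.

β = 0.6633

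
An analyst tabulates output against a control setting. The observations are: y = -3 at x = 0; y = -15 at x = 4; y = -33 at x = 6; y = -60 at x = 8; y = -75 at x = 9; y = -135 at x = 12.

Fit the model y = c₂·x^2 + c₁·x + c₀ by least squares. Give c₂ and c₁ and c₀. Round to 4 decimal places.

c₂ = -0.9924, c₁ = 0.8929, c₀ = -2.9037

Forming MᵀM = [[32945, 3249, 341]; [3249, 341, 39]; [341, 39, 6]] and Mᵀy = [-30783, -3033, -321]ᵀ gives MᵀM·[c₂, c₁, c₀]ᵀ = Mᵀy.
Solving the 3×3 system (Gaussian elimination) gives c₂ = -10281/10360, c₁ = 46251/51800, c₀ = -75207/25900.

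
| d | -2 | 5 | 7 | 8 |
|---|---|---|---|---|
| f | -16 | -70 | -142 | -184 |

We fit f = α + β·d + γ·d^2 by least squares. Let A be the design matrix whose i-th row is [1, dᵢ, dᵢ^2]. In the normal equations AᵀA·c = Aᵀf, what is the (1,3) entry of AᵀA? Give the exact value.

142

Row 1 ↔ basis 1, column 3 ↔ basis d^2, so (AᵀA)_{1,3} = Σᵢ d^2 = (1)·(4) + (1)·(25) + (1)·(49) + (1)·(64) = 142.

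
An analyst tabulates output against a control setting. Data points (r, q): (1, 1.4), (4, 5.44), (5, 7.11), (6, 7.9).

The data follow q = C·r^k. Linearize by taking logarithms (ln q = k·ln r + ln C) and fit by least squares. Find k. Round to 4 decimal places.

k = 0.9822

With ln qᵢ as the transformed response and ln rᵢ as the regressor:
AᵀA = [[7.7225, 4.7875]; [4.7875, 4]], rhs = [9.2083, 6.0586]ᵀ  (here Σln r = 4.7875, Σ(ln r)² = 7.7225, Σln q = 6.0586, Σln r·ln q = 9.2083).
Slope k = (n·Σln r·ln q − Σln r·Σln q)/(n·Σ(ln r)² − (Σln r)²) = (4·9.2083 − 4.7875·6.0586)/7.9699 = 0.98215; ln C = (Σln q − k·Σln r)/n = 0.33915.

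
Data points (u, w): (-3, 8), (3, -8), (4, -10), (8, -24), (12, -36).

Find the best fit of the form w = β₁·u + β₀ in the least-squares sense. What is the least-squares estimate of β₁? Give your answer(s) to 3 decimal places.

β₁ = -2.965

Compute the Gram sums: Σu·u = 242, Σu = 24, Σ1 = 5.
And Σu·w = -712, Σw = -70.
Normal equations: [[242, 24]; [24, 5]]·[β₁, β₀]ᵀ = [-712, -70]ᵀ.
Δ = 242·5 − 24² = 634.
β₁ = ((-712)·5 − 24·(-70))/634 = -940/317; β₀ = (242·(-70) − 24·(-712))/634 = 74/317.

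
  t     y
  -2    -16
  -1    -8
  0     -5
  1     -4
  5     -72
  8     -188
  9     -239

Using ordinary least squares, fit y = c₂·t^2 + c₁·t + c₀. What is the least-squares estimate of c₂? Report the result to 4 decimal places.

The normal equations are: 11300·c₂ + 1358·c₁ + 176·c₀ = -33267;  1358·c₂ + 176·c₁ + 20·c₀ = -3979;  176·c₂ + 20·c₁ + 7·c₀ = -532.
(Σt^2·t^2 = 11300, Σt^2·t = 1358, Σt^2 = 176, Σt·t = 176, Σt = 20, Σ1 = 7, Σt^2·y = -33267, Σt·y = -3979, Σy = -532.)
Solving the 3×3 system (Gaussian elimination) gives c₂ = -914869/300498, c₁ = 365305/300498, c₀ = -146526/50083.

c₂ = -3.0445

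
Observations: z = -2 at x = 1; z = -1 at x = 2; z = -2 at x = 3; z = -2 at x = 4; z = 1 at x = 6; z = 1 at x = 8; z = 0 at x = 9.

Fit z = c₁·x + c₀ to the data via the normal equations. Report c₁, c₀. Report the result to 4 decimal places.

c₁ = 0.3531, c₀ = -2.3789

The normal system MᵀM·[c₁, c₀]ᵀ = Mᵀz is [[211, 33]; [33, 7]]·[c₁, c₀]ᵀ = [-4, -5]ᵀ.
Determinant 211·7 − 33² = 388.
c₁ = ((-4)·7 − 33·(-5))/388 = 137/388; c₀ = (211·(-5) − 33·(-4))/388 = -923/388.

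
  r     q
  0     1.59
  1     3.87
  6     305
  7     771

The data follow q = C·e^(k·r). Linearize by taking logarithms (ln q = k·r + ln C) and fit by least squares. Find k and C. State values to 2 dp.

Let Y = ln q. Fitting Y = k·r + ln C by least squares:
Σr = 14.0000, Σ(r)² = 86.0000, Σln q = 14.1850, Σr·ln q = 82.2089.
Equations: 86.0000·k + 14.0000·ln C = 82.2089;  14.0000·k + 4·ln C = 14.1850.
Solving (det = 148.0000): k = 0.88004, ln C = 0.46611, so C = exp(0.46611) = 1.59378.

k = 0.88, C = 1.59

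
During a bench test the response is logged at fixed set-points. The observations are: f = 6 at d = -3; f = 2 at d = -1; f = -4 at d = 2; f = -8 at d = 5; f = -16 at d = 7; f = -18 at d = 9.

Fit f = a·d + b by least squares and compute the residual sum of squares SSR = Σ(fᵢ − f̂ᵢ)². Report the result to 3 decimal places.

SSR = 7.853

AᵀA·[a, b]ᵀ = Aᵀf reads: 169·a + 19·b = -342;  19·a + 6·b = -38.
(Σd·d = 169, Σd = 19, Σ1 = 6, Σd·f = -342, Σf = -38.)
Determinant 169·6 − 19² = 653.
a = ((-342)·6 − 19·(-38))/653 = -1330/653; b = (169·(-38) − 19·(-342))/653 = 76/653.
Residuals: -148/653, -100/653, -28/653, 1350/653, -1214/653, 140/653; SSR = 5128/653.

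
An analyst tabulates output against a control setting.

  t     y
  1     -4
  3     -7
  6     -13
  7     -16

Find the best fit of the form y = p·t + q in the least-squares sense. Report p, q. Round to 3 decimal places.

Forming AᵀA = [[95, 17]; [17, 4]] and Aᵀy = [-215, -40]ᵀ gives AᵀA·[p, q]ᵀ = Aᵀy.
Δ = 95·4 − 17² = 91.
p = ((-215)·4 − 17·(-40))/91 = -180/91; q = (95·(-40) − 17·(-215))/91 = -145/91.

p = -1.978, q = -1.593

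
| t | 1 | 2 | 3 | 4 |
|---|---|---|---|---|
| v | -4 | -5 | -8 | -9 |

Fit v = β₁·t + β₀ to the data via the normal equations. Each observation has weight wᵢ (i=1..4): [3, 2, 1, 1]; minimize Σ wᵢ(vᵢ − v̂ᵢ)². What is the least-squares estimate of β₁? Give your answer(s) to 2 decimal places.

Normal-equation sums: Σwᵢ·t·t = 36, Σwᵢ·t = 14, Σwᵢ·1 = 7.
Moment sums: Σwᵢ·t·v = -92, Σwᵢ·v = -39.
XᵀWX·[β₁, β₀]ᵀ = XᵀWv becomes [[36, 14]; [14, 7]]·[β₁, β₀]ᵀ = [-92, -39]ᵀ.
det = 36·7 − 14² = 56.
β₁ = ((-92)·7 − 14·(-39))/56 = -7/4; β₀ = (36·(-39) − 14·(-92))/56 = -29/14.

β₁ = -1.75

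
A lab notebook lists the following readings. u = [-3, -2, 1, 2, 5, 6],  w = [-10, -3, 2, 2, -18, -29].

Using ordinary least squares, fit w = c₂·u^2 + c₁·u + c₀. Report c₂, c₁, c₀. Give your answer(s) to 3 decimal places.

c₂ = -1.072, c₁ = 1.110, c₀ = 3.121

From the data, Σu^2·u^2 = 2035, Σu^2·u = 315, Σu^2 = 79, Σu·u = 79, Σu = 9, Σ1 = 6.
For Mᵀw: Σu^2·w = -1586, Σu·w = -222, Σw = -56.
Inverting the 3×3 Gram matrix, [c₂, c₁, c₀]ᵀ = [-163/152, 22107/19912, 31071/9956]ᵀ.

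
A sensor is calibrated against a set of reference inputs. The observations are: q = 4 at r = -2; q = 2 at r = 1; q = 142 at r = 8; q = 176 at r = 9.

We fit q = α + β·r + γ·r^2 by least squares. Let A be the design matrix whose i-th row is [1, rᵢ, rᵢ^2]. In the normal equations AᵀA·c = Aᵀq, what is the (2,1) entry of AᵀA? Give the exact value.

Row 2 ↔ basis r, column 1 ↔ basis 1, so (AᵀA)_{2,1} = Σᵢ r = (-2)·(1) + (1)·(1) + (8)·(1) + (9)·(1) = 16.

16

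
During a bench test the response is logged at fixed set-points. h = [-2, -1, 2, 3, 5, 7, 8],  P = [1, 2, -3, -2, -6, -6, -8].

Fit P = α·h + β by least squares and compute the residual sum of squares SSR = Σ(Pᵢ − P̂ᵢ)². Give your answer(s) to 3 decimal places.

Normal-equation sums: Σh·h = 156, Σh = 22, Σ1 = 7.
For XᵀP: Σh·P = -152, ΣP = -22.
Normal equations: [[156, 22]; [22, 7]]·[α, β]ᵀ = [-152, -22]ᵀ.
Determinant 156·7 − 22² = 608.
α = ((-152)·7 − 22·(-22))/608 = -145/152; β = (156·(-22) − 22·(-152))/608 = -11/76.
Residuals: -29/38, 181/152, -18/19, 153/152, -165/152, 125/152, -17/76; SSR = 221/38.

SSR = 5.816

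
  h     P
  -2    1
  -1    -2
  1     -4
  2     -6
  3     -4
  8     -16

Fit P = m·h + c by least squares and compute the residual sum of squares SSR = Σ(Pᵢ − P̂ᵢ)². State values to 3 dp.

Setting ∂/∂m … = 0 gives: 83·m + 11·c = -156;  11·m + 6·c = -31.
Eliminating c: 6·(row 1) − 11·(row 2) gives 377·m = 6·(-156) − 11·(-31) = -595, so m = -595/377.
Then c = ((-31) − 11·(-595/377))/6 = -857/377.
Residuals: 44/377, -492/377, -56/377, -215/377, 1134/377, -415/377; SSR = 4646/377.

SSR = 12.324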